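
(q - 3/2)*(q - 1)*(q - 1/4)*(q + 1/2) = q^4 - 9*q^3/4 + 3*q^2/4 + 11*q/16 - 3/16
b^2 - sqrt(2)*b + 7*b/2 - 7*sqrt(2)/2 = (b + 7/2)*(b - sqrt(2))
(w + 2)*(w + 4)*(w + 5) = w^3 + 11*w^2 + 38*w + 40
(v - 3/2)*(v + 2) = v^2 + v/2 - 3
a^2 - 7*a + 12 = (a - 4)*(a - 3)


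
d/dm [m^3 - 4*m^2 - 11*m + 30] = 3*m^2 - 8*m - 11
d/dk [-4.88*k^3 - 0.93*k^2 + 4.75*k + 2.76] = -14.64*k^2 - 1.86*k + 4.75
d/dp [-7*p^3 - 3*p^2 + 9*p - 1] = -21*p^2 - 6*p + 9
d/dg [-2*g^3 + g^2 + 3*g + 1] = -6*g^2 + 2*g + 3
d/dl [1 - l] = -1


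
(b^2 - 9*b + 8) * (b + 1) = b^3 - 8*b^2 - b + 8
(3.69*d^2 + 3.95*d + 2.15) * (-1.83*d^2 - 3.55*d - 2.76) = -6.7527*d^4 - 20.328*d^3 - 28.1414*d^2 - 18.5345*d - 5.934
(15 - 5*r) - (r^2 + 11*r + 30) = -r^2 - 16*r - 15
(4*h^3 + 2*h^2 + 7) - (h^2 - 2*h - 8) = 4*h^3 + h^2 + 2*h + 15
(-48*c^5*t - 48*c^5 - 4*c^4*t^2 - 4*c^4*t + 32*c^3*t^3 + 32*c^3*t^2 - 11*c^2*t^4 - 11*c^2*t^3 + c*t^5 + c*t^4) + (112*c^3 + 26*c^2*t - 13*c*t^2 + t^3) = -48*c^5*t - 48*c^5 - 4*c^4*t^2 - 4*c^4*t + 32*c^3*t^3 + 32*c^3*t^2 + 112*c^3 - 11*c^2*t^4 - 11*c^2*t^3 + 26*c^2*t + c*t^5 + c*t^4 - 13*c*t^2 + t^3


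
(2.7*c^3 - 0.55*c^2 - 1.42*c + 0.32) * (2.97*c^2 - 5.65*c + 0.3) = 8.019*c^5 - 16.8885*c^4 - 0.2999*c^3 + 8.8084*c^2 - 2.234*c + 0.096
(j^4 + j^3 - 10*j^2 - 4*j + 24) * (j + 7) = j^5 + 8*j^4 - 3*j^3 - 74*j^2 - 4*j + 168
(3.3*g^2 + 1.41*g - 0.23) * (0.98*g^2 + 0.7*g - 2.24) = 3.234*g^4 + 3.6918*g^3 - 6.6304*g^2 - 3.3194*g + 0.5152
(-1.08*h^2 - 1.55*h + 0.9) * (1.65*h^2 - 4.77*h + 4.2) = -1.782*h^4 + 2.5941*h^3 + 4.3425*h^2 - 10.803*h + 3.78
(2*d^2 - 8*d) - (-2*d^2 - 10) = 4*d^2 - 8*d + 10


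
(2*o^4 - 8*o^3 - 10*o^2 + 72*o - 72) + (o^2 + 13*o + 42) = 2*o^4 - 8*o^3 - 9*o^2 + 85*o - 30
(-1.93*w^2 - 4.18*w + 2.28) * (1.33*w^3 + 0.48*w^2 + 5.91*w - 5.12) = -2.5669*w^5 - 6.4858*w^4 - 10.3803*w^3 - 13.7278*w^2 + 34.8764*w - 11.6736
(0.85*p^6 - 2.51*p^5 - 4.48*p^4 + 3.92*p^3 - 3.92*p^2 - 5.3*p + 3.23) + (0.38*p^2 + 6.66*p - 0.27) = 0.85*p^6 - 2.51*p^5 - 4.48*p^4 + 3.92*p^3 - 3.54*p^2 + 1.36*p + 2.96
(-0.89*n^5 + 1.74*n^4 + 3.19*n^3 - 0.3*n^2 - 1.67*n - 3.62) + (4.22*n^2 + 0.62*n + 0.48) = -0.89*n^5 + 1.74*n^4 + 3.19*n^3 + 3.92*n^2 - 1.05*n - 3.14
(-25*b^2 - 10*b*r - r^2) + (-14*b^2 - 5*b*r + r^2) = -39*b^2 - 15*b*r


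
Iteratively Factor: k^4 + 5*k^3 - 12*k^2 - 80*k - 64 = (k + 4)*(k^3 + k^2 - 16*k - 16) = (k - 4)*(k + 4)*(k^2 + 5*k + 4) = (k - 4)*(k + 1)*(k + 4)*(k + 4)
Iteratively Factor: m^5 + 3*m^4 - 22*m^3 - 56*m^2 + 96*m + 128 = (m + 4)*(m^4 - m^3 - 18*m^2 + 16*m + 32) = (m - 4)*(m + 4)*(m^3 + 3*m^2 - 6*m - 8) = (m - 4)*(m - 2)*(m + 4)*(m^2 + 5*m + 4) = (m - 4)*(m - 2)*(m + 4)^2*(m + 1)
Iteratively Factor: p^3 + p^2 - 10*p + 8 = (p - 2)*(p^2 + 3*p - 4) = (p - 2)*(p - 1)*(p + 4)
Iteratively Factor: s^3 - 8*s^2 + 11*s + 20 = (s - 4)*(s^2 - 4*s - 5) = (s - 4)*(s + 1)*(s - 5)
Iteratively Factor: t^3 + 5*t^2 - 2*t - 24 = (t + 4)*(t^2 + t - 6) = (t - 2)*(t + 4)*(t + 3)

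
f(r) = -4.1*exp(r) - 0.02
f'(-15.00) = 0.00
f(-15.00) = -0.02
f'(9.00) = -33222.64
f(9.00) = -33222.66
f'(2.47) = -48.47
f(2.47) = -48.49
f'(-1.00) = -1.51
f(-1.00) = -1.53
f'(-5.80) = -0.01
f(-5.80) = -0.03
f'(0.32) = -5.65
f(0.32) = -5.67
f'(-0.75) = -1.94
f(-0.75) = -1.96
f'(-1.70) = -0.75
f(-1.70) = -0.77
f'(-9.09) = -0.00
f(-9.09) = -0.02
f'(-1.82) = -0.66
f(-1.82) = -0.68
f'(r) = -4.1*exp(r)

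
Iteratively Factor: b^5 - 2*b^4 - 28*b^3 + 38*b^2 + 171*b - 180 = (b - 1)*(b^4 - b^3 - 29*b^2 + 9*b + 180) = (b - 1)*(b + 3)*(b^3 - 4*b^2 - 17*b + 60) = (b - 3)*(b - 1)*(b + 3)*(b^2 - b - 20) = (b - 5)*(b - 3)*(b - 1)*(b + 3)*(b + 4)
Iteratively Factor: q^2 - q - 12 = (q + 3)*(q - 4)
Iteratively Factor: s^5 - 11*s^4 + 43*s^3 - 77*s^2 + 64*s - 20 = (s - 5)*(s^4 - 6*s^3 + 13*s^2 - 12*s + 4) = (s - 5)*(s - 1)*(s^3 - 5*s^2 + 8*s - 4) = (s - 5)*(s - 2)*(s - 1)*(s^2 - 3*s + 2) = (s - 5)*(s - 2)^2*(s - 1)*(s - 1)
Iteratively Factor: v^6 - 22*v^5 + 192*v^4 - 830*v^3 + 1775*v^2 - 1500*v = (v - 5)*(v^5 - 17*v^4 + 107*v^3 - 295*v^2 + 300*v) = (v - 5)*(v - 3)*(v^4 - 14*v^3 + 65*v^2 - 100*v) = (v - 5)*(v - 4)*(v - 3)*(v^3 - 10*v^2 + 25*v) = (v - 5)^2*(v - 4)*(v - 3)*(v^2 - 5*v) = v*(v - 5)^2*(v - 4)*(v - 3)*(v - 5)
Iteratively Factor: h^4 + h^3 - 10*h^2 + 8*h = (h + 4)*(h^3 - 3*h^2 + 2*h) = h*(h + 4)*(h^2 - 3*h + 2) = h*(h - 1)*(h + 4)*(h - 2)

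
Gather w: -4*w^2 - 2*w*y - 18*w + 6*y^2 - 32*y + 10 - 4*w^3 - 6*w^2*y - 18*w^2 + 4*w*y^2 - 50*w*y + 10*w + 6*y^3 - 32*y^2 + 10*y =-4*w^3 + w^2*(-6*y - 22) + w*(4*y^2 - 52*y - 8) + 6*y^3 - 26*y^2 - 22*y + 10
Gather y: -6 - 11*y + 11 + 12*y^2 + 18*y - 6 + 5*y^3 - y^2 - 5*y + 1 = 5*y^3 + 11*y^2 + 2*y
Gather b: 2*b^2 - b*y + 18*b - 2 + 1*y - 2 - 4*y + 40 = 2*b^2 + b*(18 - y) - 3*y + 36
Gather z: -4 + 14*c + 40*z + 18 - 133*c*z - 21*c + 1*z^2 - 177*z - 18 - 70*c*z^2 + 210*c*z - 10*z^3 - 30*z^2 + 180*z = -7*c - 10*z^3 + z^2*(-70*c - 29) + z*(77*c + 43) - 4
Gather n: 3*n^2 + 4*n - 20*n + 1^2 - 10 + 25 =3*n^2 - 16*n + 16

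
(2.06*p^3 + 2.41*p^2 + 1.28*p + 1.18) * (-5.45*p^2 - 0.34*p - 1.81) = -11.227*p^5 - 13.8349*p^4 - 11.524*p^3 - 11.2283*p^2 - 2.718*p - 2.1358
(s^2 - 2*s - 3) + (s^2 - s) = 2*s^2 - 3*s - 3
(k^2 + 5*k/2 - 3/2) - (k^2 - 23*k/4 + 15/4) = 33*k/4 - 21/4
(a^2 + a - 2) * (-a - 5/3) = -a^3 - 8*a^2/3 + a/3 + 10/3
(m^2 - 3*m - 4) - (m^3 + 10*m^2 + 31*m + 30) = -m^3 - 9*m^2 - 34*m - 34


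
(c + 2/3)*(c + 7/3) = c^2 + 3*c + 14/9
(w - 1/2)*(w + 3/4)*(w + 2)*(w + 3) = w^4 + 21*w^3/4 + 55*w^2/8 - 3*w/8 - 9/4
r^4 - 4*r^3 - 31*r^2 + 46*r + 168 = (r - 7)*(r - 3)*(r + 2)*(r + 4)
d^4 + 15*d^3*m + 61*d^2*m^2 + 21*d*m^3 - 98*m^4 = (d - m)*(d + 2*m)*(d + 7*m)^2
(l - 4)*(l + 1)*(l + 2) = l^3 - l^2 - 10*l - 8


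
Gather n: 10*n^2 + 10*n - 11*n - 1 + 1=10*n^2 - n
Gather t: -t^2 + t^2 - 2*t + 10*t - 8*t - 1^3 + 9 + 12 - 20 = 0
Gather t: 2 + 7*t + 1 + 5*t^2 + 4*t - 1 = 5*t^2 + 11*t + 2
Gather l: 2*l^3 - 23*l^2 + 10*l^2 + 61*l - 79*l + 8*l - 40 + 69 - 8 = 2*l^3 - 13*l^2 - 10*l + 21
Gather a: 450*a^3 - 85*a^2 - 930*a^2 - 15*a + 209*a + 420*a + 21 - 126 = 450*a^3 - 1015*a^2 + 614*a - 105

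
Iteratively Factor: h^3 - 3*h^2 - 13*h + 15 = (h - 1)*(h^2 - 2*h - 15) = (h - 5)*(h - 1)*(h + 3)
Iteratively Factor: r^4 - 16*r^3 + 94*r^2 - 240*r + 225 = (r - 5)*(r^3 - 11*r^2 + 39*r - 45) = (r - 5)*(r - 3)*(r^2 - 8*r + 15) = (r - 5)^2*(r - 3)*(r - 3)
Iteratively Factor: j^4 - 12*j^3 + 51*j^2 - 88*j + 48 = (j - 4)*(j^3 - 8*j^2 + 19*j - 12) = (j - 4)*(j - 1)*(j^2 - 7*j + 12) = (j - 4)*(j - 3)*(j - 1)*(j - 4)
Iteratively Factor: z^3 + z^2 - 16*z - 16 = (z + 4)*(z^2 - 3*z - 4) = (z - 4)*(z + 4)*(z + 1)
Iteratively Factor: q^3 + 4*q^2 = (q + 4)*(q^2) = q*(q + 4)*(q)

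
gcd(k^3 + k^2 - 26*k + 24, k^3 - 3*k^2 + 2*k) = k - 1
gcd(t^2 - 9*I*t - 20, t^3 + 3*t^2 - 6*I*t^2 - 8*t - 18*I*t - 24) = t - 4*I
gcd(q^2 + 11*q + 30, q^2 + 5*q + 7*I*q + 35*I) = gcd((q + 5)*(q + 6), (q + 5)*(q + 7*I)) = q + 5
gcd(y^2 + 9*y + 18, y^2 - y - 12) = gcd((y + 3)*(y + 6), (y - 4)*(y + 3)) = y + 3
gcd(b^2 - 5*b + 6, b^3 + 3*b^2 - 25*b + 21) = b - 3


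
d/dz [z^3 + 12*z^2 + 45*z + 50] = 3*z^2 + 24*z + 45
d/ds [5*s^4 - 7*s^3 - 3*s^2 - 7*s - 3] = 20*s^3 - 21*s^2 - 6*s - 7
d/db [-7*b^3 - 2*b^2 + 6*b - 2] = -21*b^2 - 4*b + 6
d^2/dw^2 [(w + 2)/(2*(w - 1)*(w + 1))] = (w^3 + 6*w^2 + 3*w + 2)/(w^6 - 3*w^4 + 3*w^2 - 1)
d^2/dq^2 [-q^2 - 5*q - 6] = -2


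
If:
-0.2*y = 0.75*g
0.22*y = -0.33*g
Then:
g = 0.00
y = 0.00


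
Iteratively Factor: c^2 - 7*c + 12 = (c - 4)*(c - 3)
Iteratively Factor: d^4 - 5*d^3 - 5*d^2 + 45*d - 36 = (d - 1)*(d^3 - 4*d^2 - 9*d + 36) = (d - 4)*(d - 1)*(d^2 - 9) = (d - 4)*(d - 1)*(d + 3)*(d - 3)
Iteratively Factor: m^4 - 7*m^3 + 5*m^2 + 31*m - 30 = (m - 5)*(m^3 - 2*m^2 - 5*m + 6) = (m - 5)*(m - 1)*(m^2 - m - 6) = (m - 5)*(m - 1)*(m + 2)*(m - 3)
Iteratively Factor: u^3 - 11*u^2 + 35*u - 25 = (u - 1)*(u^2 - 10*u + 25) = (u - 5)*(u - 1)*(u - 5)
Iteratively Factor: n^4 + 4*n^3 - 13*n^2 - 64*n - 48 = (n + 4)*(n^3 - 13*n - 12) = (n + 1)*(n + 4)*(n^2 - n - 12) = (n + 1)*(n + 3)*(n + 4)*(n - 4)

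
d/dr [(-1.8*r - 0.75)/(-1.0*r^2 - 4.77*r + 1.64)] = (1.8*r^2 + 8.586*r - (1.8*r + 0.75)*(2.0*r + 4.77) - 2.952)/(1.0*r^2 + 4.77*r - 1.64)^2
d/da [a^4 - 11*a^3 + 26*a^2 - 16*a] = 4*a^3 - 33*a^2 + 52*a - 16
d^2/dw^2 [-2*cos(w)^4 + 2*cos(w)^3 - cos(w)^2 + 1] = 32*sin(w)^4 - 44*sin(w)^2 - 3*cos(w)/2 - 9*cos(3*w)/2 + 10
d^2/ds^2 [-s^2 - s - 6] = -2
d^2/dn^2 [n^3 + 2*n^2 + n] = 6*n + 4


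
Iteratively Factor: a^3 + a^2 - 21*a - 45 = (a + 3)*(a^2 - 2*a - 15) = (a + 3)^2*(a - 5)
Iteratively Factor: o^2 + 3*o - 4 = (o - 1)*(o + 4)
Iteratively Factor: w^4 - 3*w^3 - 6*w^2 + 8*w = (w - 4)*(w^3 + w^2 - 2*w) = (w - 4)*(w + 2)*(w^2 - w) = w*(w - 4)*(w + 2)*(w - 1)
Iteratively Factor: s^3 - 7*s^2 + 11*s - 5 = (s - 5)*(s^2 - 2*s + 1) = (s - 5)*(s - 1)*(s - 1)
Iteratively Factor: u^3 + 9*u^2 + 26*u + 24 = (u + 2)*(u^2 + 7*u + 12) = (u + 2)*(u + 4)*(u + 3)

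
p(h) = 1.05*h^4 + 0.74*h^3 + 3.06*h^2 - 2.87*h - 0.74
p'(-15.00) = -13770.17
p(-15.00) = 51389.56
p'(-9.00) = -2939.93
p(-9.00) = 6622.54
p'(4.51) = 455.17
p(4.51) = 550.85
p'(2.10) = 58.67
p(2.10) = 34.00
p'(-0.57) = -6.41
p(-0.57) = 1.86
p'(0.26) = -1.05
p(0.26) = -1.26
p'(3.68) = 259.03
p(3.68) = 259.58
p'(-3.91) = -243.92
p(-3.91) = 258.44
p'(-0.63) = -6.89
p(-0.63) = 2.26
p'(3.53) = 231.14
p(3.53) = 222.85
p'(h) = 4.2*h^3 + 2.22*h^2 + 6.12*h - 2.87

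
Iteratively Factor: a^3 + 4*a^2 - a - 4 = (a + 4)*(a^2 - 1) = (a + 1)*(a + 4)*(a - 1)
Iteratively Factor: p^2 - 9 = (p + 3)*(p - 3)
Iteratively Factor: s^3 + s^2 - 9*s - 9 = (s - 3)*(s^2 + 4*s + 3) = (s - 3)*(s + 1)*(s + 3)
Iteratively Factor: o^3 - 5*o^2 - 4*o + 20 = (o + 2)*(o^2 - 7*o + 10) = (o - 2)*(o + 2)*(o - 5)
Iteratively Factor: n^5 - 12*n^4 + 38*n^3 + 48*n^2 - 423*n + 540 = (n - 3)*(n^4 - 9*n^3 + 11*n^2 + 81*n - 180) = (n - 3)*(n + 3)*(n^3 - 12*n^2 + 47*n - 60) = (n - 3)^2*(n + 3)*(n^2 - 9*n + 20) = (n - 5)*(n - 3)^2*(n + 3)*(n - 4)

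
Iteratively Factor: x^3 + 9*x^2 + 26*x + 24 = (x + 3)*(x^2 + 6*x + 8) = (x + 2)*(x + 3)*(x + 4)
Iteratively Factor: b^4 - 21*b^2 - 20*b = (b - 5)*(b^3 + 5*b^2 + 4*b) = b*(b - 5)*(b^2 + 5*b + 4) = b*(b - 5)*(b + 4)*(b + 1)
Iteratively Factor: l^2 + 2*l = (l)*(l + 2)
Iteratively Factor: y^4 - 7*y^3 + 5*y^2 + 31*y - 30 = (y + 2)*(y^3 - 9*y^2 + 23*y - 15) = (y - 3)*(y + 2)*(y^2 - 6*y + 5) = (y - 5)*(y - 3)*(y + 2)*(y - 1)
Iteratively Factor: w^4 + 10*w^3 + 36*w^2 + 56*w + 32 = (w + 2)*(w^3 + 8*w^2 + 20*w + 16) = (w + 2)^2*(w^2 + 6*w + 8) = (w + 2)^2*(w + 4)*(w + 2)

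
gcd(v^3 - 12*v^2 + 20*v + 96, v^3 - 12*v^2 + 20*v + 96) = v^3 - 12*v^2 + 20*v + 96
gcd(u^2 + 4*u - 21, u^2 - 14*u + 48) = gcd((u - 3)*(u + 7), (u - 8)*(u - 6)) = 1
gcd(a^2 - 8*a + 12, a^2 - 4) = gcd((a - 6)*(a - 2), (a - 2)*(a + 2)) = a - 2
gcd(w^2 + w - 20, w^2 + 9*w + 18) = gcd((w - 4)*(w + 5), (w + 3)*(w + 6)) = 1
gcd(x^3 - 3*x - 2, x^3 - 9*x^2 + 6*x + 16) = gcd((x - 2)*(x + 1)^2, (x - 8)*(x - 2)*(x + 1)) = x^2 - x - 2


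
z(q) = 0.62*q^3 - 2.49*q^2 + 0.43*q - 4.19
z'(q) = 1.86*q^2 - 4.98*q + 0.43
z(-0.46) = -4.98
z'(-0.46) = 3.11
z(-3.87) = -79.08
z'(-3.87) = 47.56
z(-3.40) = -58.80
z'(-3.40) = 38.86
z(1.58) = -7.28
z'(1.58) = -2.80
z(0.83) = -5.19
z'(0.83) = -2.42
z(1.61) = -7.36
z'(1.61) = -2.77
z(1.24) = -6.30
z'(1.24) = -2.89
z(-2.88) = -40.89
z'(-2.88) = 30.20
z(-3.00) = -44.63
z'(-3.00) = 32.11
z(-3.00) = -44.63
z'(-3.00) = 32.11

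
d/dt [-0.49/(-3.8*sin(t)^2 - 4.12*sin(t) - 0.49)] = -(3.724*sin(t) + 2.0188)*cos(t)/(3.8*sin(t)^2 + 4.12*sin(t) + 0.49)^2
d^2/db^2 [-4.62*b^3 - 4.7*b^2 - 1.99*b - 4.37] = -27.72*b - 9.4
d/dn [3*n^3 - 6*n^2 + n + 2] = 9*n^2 - 12*n + 1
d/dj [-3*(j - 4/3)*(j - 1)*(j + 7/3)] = 37/3 - 9*j^2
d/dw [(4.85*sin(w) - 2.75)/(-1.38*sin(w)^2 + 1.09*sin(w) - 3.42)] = (6.693*sin(w)^2 - 7.59*sin(w) - 13.5895)*cos(w)/(1.9044*sin(w)^4 - 3.0084*sin(w)^3 + 10.6273*sin(w)^2 - 7.4556*sin(w) + 11.6964)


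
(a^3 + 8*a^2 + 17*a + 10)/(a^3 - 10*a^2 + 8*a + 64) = (a^2 + 6*a + 5)/(a^2 - 12*a + 32)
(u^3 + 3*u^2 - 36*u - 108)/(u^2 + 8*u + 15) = (u^2 - 36)/(u + 5)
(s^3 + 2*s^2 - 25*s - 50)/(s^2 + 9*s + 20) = (s^2 - 3*s - 10)/(s + 4)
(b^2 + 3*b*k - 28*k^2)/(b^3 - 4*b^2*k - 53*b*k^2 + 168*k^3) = (b - 4*k)/(b^2 - 11*b*k + 24*k^2)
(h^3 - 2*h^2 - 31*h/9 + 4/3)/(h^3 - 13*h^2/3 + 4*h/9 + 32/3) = (3*h - 1)/(3*h - 8)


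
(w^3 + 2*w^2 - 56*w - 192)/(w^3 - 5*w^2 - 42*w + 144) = (w + 4)/(w - 3)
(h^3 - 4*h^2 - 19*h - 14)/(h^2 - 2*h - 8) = (h^2 - 6*h - 7)/(h - 4)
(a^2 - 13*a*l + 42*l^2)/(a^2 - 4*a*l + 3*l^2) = (a^2 - 13*a*l + 42*l^2)/(a^2 - 4*a*l + 3*l^2)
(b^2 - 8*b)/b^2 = (b - 8)/b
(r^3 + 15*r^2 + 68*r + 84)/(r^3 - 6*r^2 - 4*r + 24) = (r^2 + 13*r + 42)/(r^2 - 8*r + 12)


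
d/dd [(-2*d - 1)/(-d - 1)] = (d + 1)^(-2)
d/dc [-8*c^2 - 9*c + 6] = -16*c - 9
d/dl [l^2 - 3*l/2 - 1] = 2*l - 3/2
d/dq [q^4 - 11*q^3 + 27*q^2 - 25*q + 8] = 4*q^3 - 33*q^2 + 54*q - 25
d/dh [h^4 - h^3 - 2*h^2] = h*(4*h^2 - 3*h - 4)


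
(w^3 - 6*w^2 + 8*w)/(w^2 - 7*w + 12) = w*(w - 2)/(w - 3)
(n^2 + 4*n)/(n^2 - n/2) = 2*(n + 4)/(2*n - 1)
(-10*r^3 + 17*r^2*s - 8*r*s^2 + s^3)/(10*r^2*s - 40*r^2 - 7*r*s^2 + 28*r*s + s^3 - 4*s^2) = (-r + s)/(s - 4)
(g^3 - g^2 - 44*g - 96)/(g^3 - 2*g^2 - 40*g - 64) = (g + 3)/(g + 2)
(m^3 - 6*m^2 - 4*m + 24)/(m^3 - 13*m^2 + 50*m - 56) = (m^2 - 4*m - 12)/(m^2 - 11*m + 28)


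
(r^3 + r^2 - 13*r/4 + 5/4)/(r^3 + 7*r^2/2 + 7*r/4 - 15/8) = 2*(r - 1)/(2*r + 3)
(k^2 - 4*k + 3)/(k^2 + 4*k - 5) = (k - 3)/(k + 5)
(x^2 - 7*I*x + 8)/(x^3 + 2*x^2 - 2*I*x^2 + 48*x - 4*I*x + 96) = (x + I)/(x^2 + x*(2 + 6*I) + 12*I)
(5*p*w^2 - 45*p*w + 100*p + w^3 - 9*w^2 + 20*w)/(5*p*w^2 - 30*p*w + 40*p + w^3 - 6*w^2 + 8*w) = (w - 5)/(w - 2)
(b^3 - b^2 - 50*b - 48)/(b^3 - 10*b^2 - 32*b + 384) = (b + 1)/(b - 8)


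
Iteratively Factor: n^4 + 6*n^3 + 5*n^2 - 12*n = (n - 1)*(n^3 + 7*n^2 + 12*n) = (n - 1)*(n + 4)*(n^2 + 3*n) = (n - 1)*(n + 3)*(n + 4)*(n)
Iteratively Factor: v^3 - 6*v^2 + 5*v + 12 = (v - 3)*(v^2 - 3*v - 4) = (v - 4)*(v - 3)*(v + 1)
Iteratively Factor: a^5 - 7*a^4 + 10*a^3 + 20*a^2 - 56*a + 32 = (a - 4)*(a^4 - 3*a^3 - 2*a^2 + 12*a - 8) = (a - 4)*(a - 2)*(a^3 - a^2 - 4*a + 4) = (a - 4)*(a - 2)*(a - 1)*(a^2 - 4) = (a - 4)*(a - 2)^2*(a - 1)*(a + 2)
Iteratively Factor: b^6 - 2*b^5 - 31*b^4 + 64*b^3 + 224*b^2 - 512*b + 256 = (b - 4)*(b^5 + 2*b^4 - 23*b^3 - 28*b^2 + 112*b - 64) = (b - 4)*(b + 4)*(b^4 - 2*b^3 - 15*b^2 + 32*b - 16) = (b - 4)*(b + 4)^2*(b^3 - 6*b^2 + 9*b - 4) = (b - 4)*(b - 1)*(b + 4)^2*(b^2 - 5*b + 4) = (b - 4)*(b - 1)^2*(b + 4)^2*(b - 4)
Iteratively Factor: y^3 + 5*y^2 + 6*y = (y + 2)*(y^2 + 3*y) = (y + 2)*(y + 3)*(y)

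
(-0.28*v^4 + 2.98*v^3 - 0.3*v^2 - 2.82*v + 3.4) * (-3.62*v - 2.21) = 1.0136*v^5 - 10.1688*v^4 - 5.4998*v^3 + 10.8714*v^2 - 6.0758*v - 7.514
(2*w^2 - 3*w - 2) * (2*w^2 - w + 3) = 4*w^4 - 8*w^3 + 5*w^2 - 7*w - 6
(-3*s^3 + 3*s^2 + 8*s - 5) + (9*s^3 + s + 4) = 6*s^3 + 3*s^2 + 9*s - 1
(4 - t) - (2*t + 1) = 3 - 3*t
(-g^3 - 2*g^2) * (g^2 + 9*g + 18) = -g^5 - 11*g^4 - 36*g^3 - 36*g^2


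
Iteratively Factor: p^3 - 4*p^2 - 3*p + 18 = (p - 3)*(p^2 - p - 6) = (p - 3)*(p + 2)*(p - 3)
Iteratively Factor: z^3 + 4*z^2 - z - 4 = (z + 4)*(z^2 - 1) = (z + 1)*(z + 4)*(z - 1)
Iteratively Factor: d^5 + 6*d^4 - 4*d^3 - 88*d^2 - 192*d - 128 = (d - 4)*(d^4 + 10*d^3 + 36*d^2 + 56*d + 32) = (d - 4)*(d + 2)*(d^3 + 8*d^2 + 20*d + 16) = (d - 4)*(d + 2)*(d + 4)*(d^2 + 4*d + 4) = (d - 4)*(d + 2)^2*(d + 4)*(d + 2)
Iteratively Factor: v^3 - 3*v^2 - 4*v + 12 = (v - 2)*(v^2 - v - 6) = (v - 3)*(v - 2)*(v + 2)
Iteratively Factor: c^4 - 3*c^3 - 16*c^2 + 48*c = (c - 4)*(c^3 + c^2 - 12*c) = (c - 4)*(c + 4)*(c^2 - 3*c) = (c - 4)*(c - 3)*(c + 4)*(c)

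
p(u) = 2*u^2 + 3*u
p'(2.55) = 13.20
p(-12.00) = 252.00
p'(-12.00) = -45.00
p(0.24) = 0.84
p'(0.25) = 4.00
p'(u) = 4*u + 3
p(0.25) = 0.88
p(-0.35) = -0.80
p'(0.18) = 3.72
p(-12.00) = 252.00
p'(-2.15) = -5.60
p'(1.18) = 7.72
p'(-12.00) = -45.00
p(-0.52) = -1.02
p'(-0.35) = 1.60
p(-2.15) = 2.80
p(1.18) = 6.32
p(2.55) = 20.66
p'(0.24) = 3.96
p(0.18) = 0.60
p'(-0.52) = 0.92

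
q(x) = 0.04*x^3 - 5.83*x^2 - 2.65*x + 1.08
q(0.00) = 1.08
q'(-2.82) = 31.19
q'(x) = 0.12*x^2 - 11.66*x - 2.65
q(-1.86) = -14.42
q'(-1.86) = 19.45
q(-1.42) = -7.03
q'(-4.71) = 54.93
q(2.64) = -45.81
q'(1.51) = -19.98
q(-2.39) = -26.43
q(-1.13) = -3.43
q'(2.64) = -32.60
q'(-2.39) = 25.90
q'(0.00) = -2.65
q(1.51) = -16.08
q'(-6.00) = 71.63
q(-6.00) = -201.54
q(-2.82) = -38.71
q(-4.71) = -119.95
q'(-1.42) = 14.15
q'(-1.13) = 10.68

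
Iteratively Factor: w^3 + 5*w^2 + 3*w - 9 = (w + 3)*(w^2 + 2*w - 3) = (w - 1)*(w + 3)*(w + 3)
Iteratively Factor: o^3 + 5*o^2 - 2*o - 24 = (o + 3)*(o^2 + 2*o - 8) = (o - 2)*(o + 3)*(o + 4)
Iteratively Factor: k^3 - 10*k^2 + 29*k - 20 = (k - 5)*(k^2 - 5*k + 4) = (k - 5)*(k - 1)*(k - 4)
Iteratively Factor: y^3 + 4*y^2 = (y + 4)*(y^2) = y*(y + 4)*(y)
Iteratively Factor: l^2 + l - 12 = (l - 3)*(l + 4)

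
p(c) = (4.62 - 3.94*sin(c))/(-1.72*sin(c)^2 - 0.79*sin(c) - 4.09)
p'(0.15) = 1.21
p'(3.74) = -0.41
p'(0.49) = 0.97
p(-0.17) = -1.32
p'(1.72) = -0.10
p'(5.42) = 0.12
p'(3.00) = -1.21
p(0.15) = -0.95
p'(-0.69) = 0.29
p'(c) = (4.62 - 3.94*sin(c))*(3.44*sin(c)*cos(c) + 0.79*cos(c))/(-1.72*sin(c)^2 - 0.79*sin(c) - 4.09)^2 - 3.94*cos(c)/(-1.72*sin(c)^2 - 0.79*sin(c) - 4.09)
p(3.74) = -1.63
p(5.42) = -1.70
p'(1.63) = -0.04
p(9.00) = -0.64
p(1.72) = -0.11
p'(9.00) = -1.03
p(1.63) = -0.10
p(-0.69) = -1.66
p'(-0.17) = 1.04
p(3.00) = -0.96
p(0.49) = -0.57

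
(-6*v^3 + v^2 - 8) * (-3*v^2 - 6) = 18*v^5 - 3*v^4 + 36*v^3 + 18*v^2 + 48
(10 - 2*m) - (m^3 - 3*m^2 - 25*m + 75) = -m^3 + 3*m^2 + 23*m - 65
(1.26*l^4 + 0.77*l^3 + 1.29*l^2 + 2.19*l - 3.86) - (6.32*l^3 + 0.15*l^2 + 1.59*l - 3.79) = 1.26*l^4 - 5.55*l^3 + 1.14*l^2 + 0.6*l - 0.0699999999999998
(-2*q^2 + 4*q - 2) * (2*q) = -4*q^3 + 8*q^2 - 4*q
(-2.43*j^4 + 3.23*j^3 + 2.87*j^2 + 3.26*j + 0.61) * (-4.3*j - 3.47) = 10.449*j^5 - 5.4569*j^4 - 23.5491*j^3 - 23.9769*j^2 - 13.9352*j - 2.1167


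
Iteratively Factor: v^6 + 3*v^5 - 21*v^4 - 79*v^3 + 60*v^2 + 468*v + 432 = (v + 3)*(v^5 - 21*v^3 - 16*v^2 + 108*v + 144) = (v + 3)^2*(v^4 - 3*v^3 - 12*v^2 + 20*v + 48) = (v - 3)*(v + 3)^2*(v^3 - 12*v - 16) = (v - 3)*(v + 2)*(v + 3)^2*(v^2 - 2*v - 8) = (v - 4)*(v - 3)*(v + 2)*(v + 3)^2*(v + 2)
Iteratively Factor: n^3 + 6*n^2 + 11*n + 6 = (n + 1)*(n^2 + 5*n + 6) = (n + 1)*(n + 2)*(n + 3)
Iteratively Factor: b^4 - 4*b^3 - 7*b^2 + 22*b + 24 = (b - 3)*(b^3 - b^2 - 10*b - 8) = (b - 3)*(b + 1)*(b^2 - 2*b - 8) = (b - 4)*(b - 3)*(b + 1)*(b + 2)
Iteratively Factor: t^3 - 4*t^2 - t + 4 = (t - 4)*(t^2 - 1) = (t - 4)*(t - 1)*(t + 1)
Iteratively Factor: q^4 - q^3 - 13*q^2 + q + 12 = (q - 1)*(q^3 - 13*q - 12) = (q - 4)*(q - 1)*(q^2 + 4*q + 3) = (q - 4)*(q - 1)*(q + 1)*(q + 3)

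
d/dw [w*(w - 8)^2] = (w - 8)*(3*w - 8)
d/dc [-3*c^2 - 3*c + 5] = -6*c - 3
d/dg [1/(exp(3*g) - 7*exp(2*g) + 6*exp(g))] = (-3*exp(2*g) + 14*exp(g) - 6)*exp(-g)/(exp(2*g) - 7*exp(g) + 6)^2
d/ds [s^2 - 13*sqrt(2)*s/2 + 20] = 2*s - 13*sqrt(2)/2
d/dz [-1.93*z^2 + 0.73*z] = 0.73 - 3.86*z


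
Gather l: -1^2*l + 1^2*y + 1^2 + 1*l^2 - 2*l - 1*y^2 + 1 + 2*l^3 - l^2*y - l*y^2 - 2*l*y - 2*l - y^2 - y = 2*l^3 + l^2*(1 - y) + l*(-y^2 - 2*y - 5) - 2*y^2 + 2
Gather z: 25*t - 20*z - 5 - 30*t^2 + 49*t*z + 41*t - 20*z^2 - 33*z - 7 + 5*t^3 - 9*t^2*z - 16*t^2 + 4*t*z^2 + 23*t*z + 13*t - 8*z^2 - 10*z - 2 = 5*t^3 - 46*t^2 + 79*t + z^2*(4*t - 28) + z*(-9*t^2 + 72*t - 63) - 14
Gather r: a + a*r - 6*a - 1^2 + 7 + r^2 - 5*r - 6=-5*a + r^2 + r*(a - 5)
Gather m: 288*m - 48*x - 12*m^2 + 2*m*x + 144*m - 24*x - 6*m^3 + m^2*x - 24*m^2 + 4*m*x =-6*m^3 + m^2*(x - 36) + m*(6*x + 432) - 72*x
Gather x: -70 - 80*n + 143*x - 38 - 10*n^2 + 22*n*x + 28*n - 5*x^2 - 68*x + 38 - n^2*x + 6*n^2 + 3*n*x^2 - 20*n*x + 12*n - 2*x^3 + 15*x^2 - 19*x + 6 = -4*n^2 - 40*n - 2*x^3 + x^2*(3*n + 10) + x*(-n^2 + 2*n + 56) - 64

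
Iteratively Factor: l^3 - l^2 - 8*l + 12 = (l - 2)*(l^2 + l - 6) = (l - 2)^2*(l + 3)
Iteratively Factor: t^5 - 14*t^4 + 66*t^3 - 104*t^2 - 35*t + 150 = (t - 2)*(t^4 - 12*t^3 + 42*t^2 - 20*t - 75) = (t - 2)*(t + 1)*(t^3 - 13*t^2 + 55*t - 75) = (t - 5)*(t - 2)*(t + 1)*(t^2 - 8*t + 15) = (t - 5)*(t - 3)*(t - 2)*(t + 1)*(t - 5)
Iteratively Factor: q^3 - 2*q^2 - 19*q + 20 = (q + 4)*(q^2 - 6*q + 5) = (q - 5)*(q + 4)*(q - 1)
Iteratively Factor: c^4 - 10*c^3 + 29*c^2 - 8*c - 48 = (c - 4)*(c^3 - 6*c^2 + 5*c + 12) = (c - 4)*(c - 3)*(c^2 - 3*c - 4) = (c - 4)*(c - 3)*(c + 1)*(c - 4)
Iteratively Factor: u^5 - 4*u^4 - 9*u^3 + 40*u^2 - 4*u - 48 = (u - 2)*(u^4 - 2*u^3 - 13*u^2 + 14*u + 24) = (u - 2)*(u + 3)*(u^3 - 5*u^2 + 2*u + 8) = (u - 2)^2*(u + 3)*(u^2 - 3*u - 4) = (u - 2)^2*(u + 1)*(u + 3)*(u - 4)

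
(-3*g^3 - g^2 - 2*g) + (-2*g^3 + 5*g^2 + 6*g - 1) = -5*g^3 + 4*g^2 + 4*g - 1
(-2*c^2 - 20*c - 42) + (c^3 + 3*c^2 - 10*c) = c^3 + c^2 - 30*c - 42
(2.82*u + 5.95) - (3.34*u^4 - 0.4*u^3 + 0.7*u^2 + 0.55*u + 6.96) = -3.34*u^4 + 0.4*u^3 - 0.7*u^2 + 2.27*u - 1.01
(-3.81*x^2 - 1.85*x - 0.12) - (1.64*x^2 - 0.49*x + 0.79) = -5.45*x^2 - 1.36*x - 0.91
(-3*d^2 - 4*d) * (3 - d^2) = 3*d^4 + 4*d^3 - 9*d^2 - 12*d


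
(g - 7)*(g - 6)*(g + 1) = g^3 - 12*g^2 + 29*g + 42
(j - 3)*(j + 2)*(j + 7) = j^3 + 6*j^2 - 13*j - 42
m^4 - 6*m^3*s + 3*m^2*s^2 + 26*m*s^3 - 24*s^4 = (m - 4*s)*(m - 3*s)*(m - s)*(m + 2*s)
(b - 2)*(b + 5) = b^2 + 3*b - 10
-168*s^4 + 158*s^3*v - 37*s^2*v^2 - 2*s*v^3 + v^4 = (-4*s + v)*(-3*s + v)*(-2*s + v)*(7*s + v)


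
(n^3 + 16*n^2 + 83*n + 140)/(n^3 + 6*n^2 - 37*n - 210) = (n + 4)/(n - 6)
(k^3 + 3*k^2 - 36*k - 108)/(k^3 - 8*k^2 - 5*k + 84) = (k^2 - 36)/(k^2 - 11*k + 28)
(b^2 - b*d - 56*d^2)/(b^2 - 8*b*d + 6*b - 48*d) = (b + 7*d)/(b + 6)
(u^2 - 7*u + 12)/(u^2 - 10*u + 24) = (u - 3)/(u - 6)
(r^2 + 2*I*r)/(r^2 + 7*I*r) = (r + 2*I)/(r + 7*I)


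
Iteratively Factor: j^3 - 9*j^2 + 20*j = (j - 5)*(j^2 - 4*j) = (j - 5)*(j - 4)*(j)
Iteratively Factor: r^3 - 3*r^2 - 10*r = (r - 5)*(r^2 + 2*r) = (r - 5)*(r + 2)*(r)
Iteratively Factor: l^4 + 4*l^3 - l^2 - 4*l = (l + 4)*(l^3 - l) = l*(l + 4)*(l^2 - 1) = l*(l - 1)*(l + 4)*(l + 1)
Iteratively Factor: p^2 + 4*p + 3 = (p + 1)*(p + 3)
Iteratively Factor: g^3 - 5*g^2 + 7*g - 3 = (g - 3)*(g^2 - 2*g + 1) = (g - 3)*(g - 1)*(g - 1)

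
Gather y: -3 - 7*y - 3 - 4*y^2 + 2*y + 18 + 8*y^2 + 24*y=4*y^2 + 19*y + 12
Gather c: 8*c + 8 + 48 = 8*c + 56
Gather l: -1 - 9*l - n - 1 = -9*l - n - 2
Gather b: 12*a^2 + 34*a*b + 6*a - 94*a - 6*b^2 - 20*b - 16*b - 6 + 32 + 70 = 12*a^2 - 88*a - 6*b^2 + b*(34*a - 36) + 96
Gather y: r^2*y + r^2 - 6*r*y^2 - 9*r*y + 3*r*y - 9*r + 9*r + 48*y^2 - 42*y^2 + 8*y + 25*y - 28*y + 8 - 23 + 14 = r^2 + y^2*(6 - 6*r) + y*(r^2 - 6*r + 5) - 1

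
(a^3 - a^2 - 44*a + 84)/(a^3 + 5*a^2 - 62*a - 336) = (a^2 - 8*a + 12)/(a^2 - 2*a - 48)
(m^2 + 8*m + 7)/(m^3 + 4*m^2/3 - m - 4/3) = 3*(m + 7)/(3*m^2 + m - 4)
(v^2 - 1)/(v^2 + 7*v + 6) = (v - 1)/(v + 6)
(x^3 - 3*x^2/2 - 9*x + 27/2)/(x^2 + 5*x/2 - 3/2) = (2*x^2 - 9*x + 9)/(2*x - 1)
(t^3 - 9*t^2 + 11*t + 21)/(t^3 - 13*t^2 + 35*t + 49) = (t - 3)/(t - 7)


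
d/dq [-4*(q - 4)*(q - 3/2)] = 22 - 8*q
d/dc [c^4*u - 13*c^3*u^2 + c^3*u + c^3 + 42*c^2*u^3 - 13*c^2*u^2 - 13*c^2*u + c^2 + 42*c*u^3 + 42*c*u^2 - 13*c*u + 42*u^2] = 4*c^3*u - 39*c^2*u^2 + 3*c^2*u + 3*c^2 + 84*c*u^3 - 26*c*u^2 - 26*c*u + 2*c + 42*u^3 + 42*u^2 - 13*u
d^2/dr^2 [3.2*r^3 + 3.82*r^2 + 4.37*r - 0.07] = 19.2*r + 7.64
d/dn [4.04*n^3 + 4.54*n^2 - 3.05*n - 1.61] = 12.12*n^2 + 9.08*n - 3.05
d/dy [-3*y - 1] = -3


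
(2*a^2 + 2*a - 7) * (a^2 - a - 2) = 2*a^4 - 13*a^2 + 3*a + 14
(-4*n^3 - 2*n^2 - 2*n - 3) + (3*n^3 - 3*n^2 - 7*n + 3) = -n^3 - 5*n^2 - 9*n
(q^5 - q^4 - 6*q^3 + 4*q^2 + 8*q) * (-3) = -3*q^5 + 3*q^4 + 18*q^3 - 12*q^2 - 24*q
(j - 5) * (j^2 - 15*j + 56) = j^3 - 20*j^2 + 131*j - 280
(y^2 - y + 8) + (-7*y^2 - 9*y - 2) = -6*y^2 - 10*y + 6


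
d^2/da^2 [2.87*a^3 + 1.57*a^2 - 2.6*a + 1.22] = 17.22*a + 3.14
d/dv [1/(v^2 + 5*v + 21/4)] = 16*(-2*v - 5)/(4*v^2 + 20*v + 21)^2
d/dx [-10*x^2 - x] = -20*x - 1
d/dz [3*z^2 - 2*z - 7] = 6*z - 2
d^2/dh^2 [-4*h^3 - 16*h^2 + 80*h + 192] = -24*h - 32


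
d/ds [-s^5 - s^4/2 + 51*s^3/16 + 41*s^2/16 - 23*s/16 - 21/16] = -5*s^4 - 2*s^3 + 153*s^2/16 + 41*s/8 - 23/16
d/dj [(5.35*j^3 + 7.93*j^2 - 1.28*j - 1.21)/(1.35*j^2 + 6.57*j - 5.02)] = (7.2225*j^4 + 70.299*j^3 - 26.7429*j^2 - 76.3502*j + 14.3753)/(1.8225*j^4 + 17.739*j^3 + 29.6109*j^2 - 65.9628*j + 25.2004)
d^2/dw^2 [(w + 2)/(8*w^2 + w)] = 4*(32*w^3 + 192*w^2 + 24*w + 1)/(w^3*(512*w^3 + 192*w^2 + 24*w + 1))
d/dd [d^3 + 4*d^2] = d*(3*d + 8)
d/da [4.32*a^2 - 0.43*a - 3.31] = 8.64*a - 0.43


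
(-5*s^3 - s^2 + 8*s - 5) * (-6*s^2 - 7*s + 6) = 30*s^5 + 41*s^4 - 71*s^3 - 32*s^2 + 83*s - 30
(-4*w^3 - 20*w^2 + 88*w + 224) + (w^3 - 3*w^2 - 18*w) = -3*w^3 - 23*w^2 + 70*w + 224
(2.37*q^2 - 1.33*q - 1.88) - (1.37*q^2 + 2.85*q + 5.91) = 1.0*q^2 - 4.18*q - 7.79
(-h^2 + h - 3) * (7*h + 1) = -7*h^3 + 6*h^2 - 20*h - 3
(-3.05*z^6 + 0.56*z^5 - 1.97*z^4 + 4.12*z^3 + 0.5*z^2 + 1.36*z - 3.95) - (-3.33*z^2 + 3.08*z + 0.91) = -3.05*z^6 + 0.56*z^5 - 1.97*z^4 + 4.12*z^3 + 3.83*z^2 - 1.72*z - 4.86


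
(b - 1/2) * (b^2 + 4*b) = b^3 + 7*b^2/2 - 2*b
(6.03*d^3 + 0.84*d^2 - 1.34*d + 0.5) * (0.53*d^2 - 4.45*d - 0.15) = 3.1959*d^5 - 26.3883*d^4 - 5.3527*d^3 + 6.102*d^2 - 2.024*d - 0.075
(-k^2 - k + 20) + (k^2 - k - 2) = 18 - 2*k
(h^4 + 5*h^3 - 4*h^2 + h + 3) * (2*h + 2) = 2*h^5 + 12*h^4 + 2*h^3 - 6*h^2 + 8*h + 6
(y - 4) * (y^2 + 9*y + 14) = y^3 + 5*y^2 - 22*y - 56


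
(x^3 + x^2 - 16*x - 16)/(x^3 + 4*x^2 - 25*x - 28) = (x + 4)/(x + 7)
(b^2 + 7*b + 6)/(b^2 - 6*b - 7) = (b + 6)/(b - 7)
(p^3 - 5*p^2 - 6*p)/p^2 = p - 5 - 6/p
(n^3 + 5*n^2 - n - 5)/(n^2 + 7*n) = (n^3 + 5*n^2 - n - 5)/(n*(n + 7))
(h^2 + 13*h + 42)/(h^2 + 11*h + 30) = (h + 7)/(h + 5)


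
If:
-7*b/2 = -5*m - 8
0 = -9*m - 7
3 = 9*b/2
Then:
No Solution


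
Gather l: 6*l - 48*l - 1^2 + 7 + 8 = 14 - 42*l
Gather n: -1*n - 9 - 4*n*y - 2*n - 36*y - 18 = n*(-4*y - 3) - 36*y - 27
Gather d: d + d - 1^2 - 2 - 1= 2*d - 4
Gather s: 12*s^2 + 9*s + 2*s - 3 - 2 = 12*s^2 + 11*s - 5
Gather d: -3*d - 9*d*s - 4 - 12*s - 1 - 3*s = d*(-9*s - 3) - 15*s - 5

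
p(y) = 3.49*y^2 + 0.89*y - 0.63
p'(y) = 6.98*y + 0.89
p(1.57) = 9.37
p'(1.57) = 11.85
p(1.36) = 7.04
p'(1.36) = 10.38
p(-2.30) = 15.79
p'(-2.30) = -15.16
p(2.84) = 30.05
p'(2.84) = 20.71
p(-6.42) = 137.50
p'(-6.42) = -43.92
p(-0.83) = 1.04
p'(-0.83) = -4.90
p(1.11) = 4.66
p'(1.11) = 8.64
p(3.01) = 33.67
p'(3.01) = 21.90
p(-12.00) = 491.25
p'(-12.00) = -82.87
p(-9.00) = 274.05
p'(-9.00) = -61.93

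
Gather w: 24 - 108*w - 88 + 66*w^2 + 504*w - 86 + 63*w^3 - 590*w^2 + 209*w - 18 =63*w^3 - 524*w^2 + 605*w - 168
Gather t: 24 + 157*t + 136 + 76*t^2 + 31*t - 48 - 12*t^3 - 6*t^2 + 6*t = -12*t^3 + 70*t^2 + 194*t + 112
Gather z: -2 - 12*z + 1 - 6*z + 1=-18*z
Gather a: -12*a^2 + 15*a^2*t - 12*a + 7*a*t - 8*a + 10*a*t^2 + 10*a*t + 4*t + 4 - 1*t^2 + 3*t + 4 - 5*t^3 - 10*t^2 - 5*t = a^2*(15*t - 12) + a*(10*t^2 + 17*t - 20) - 5*t^3 - 11*t^2 + 2*t + 8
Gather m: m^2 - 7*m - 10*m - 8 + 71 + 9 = m^2 - 17*m + 72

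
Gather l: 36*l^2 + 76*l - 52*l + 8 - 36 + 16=36*l^2 + 24*l - 12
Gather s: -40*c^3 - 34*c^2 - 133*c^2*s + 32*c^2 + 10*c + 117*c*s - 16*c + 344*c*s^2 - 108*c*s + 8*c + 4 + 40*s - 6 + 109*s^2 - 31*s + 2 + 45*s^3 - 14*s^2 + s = -40*c^3 - 2*c^2 + 2*c + 45*s^3 + s^2*(344*c + 95) + s*(-133*c^2 + 9*c + 10)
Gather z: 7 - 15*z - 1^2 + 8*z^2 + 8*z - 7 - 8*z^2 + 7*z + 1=0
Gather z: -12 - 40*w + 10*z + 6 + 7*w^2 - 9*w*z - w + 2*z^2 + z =7*w^2 - 41*w + 2*z^2 + z*(11 - 9*w) - 6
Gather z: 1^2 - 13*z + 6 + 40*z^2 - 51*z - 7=40*z^2 - 64*z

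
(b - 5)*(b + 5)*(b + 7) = b^3 + 7*b^2 - 25*b - 175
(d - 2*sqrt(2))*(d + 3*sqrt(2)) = d^2 + sqrt(2)*d - 12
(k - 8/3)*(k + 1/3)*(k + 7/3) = k^3 - 19*k/3 - 56/27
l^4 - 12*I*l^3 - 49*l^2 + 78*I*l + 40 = (l - 5*I)*(l - 4*I)*(l - 2*I)*(l - I)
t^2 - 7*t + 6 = (t - 6)*(t - 1)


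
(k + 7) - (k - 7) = 14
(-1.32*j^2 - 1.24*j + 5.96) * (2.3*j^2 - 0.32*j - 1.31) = -3.036*j^4 - 2.4296*j^3 + 15.834*j^2 - 0.2828*j - 7.8076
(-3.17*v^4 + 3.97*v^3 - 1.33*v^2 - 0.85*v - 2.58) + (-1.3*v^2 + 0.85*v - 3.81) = -3.17*v^4 + 3.97*v^3 - 2.63*v^2 - 6.39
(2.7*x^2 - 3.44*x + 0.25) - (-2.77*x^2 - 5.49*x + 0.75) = 5.47*x^2 + 2.05*x - 0.5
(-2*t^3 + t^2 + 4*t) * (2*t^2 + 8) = -4*t^5 + 2*t^4 - 8*t^3 + 8*t^2 + 32*t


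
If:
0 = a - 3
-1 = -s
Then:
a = 3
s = 1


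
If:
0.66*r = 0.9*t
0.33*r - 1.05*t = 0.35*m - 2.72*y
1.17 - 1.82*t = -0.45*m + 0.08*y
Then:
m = 5.5109151047409*y - 0.773980154355017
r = 1.79813571213792*y + 0.615666031873309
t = 1.31863285556781*y + 0.45148842337376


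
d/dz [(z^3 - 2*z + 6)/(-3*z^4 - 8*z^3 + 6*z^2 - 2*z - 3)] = 3*(z^6 - 4*z^4 + 12*z^3 + 49*z^2 - 24*z + 6)/(9*z^8 + 48*z^7 + 28*z^6 - 84*z^5 + 86*z^4 + 24*z^3 - 32*z^2 + 12*z + 9)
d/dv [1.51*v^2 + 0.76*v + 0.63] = 3.02*v + 0.76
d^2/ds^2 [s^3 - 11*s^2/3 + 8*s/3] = 6*s - 22/3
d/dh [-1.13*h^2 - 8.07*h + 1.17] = -2.26*h - 8.07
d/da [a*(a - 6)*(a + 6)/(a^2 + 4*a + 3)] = (a^4 + 8*a^3 + 45*a^2 - 108)/(a^4 + 8*a^3 + 22*a^2 + 24*a + 9)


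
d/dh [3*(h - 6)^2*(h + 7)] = 3*(h - 6)*(3*h + 8)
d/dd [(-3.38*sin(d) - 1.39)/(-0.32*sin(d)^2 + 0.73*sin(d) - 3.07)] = (-1.0816*sin(d)^2 - 0.8896*sin(d) + 11.3913)*cos(d)/(0.1024*sin(d)^4 - 0.4672*sin(d)^3 + 2.4977*sin(d)^2 - 4.4822*sin(d) + 9.4249)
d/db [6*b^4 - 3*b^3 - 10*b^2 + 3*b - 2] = 24*b^3 - 9*b^2 - 20*b + 3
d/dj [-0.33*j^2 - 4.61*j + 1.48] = -0.66*j - 4.61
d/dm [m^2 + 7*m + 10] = 2*m + 7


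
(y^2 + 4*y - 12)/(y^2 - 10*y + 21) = (y^2 + 4*y - 12)/(y^2 - 10*y + 21)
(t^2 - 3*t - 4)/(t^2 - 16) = (t + 1)/(t + 4)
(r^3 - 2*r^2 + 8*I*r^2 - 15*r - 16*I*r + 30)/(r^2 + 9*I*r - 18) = (r^2 + r*(-2 + 5*I) - 10*I)/(r + 6*I)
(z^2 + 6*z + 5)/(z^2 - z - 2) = (z + 5)/(z - 2)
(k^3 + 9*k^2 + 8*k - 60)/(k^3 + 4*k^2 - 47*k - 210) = (k - 2)/(k - 7)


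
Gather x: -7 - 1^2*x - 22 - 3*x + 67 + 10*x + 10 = 6*x + 48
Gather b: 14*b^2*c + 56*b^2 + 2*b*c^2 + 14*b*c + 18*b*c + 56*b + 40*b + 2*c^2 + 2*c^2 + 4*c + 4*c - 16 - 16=b^2*(14*c + 56) + b*(2*c^2 + 32*c + 96) + 4*c^2 + 8*c - 32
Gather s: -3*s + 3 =3 - 3*s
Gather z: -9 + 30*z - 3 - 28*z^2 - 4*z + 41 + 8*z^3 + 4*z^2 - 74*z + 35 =8*z^3 - 24*z^2 - 48*z + 64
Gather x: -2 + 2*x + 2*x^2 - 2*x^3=-2*x^3 + 2*x^2 + 2*x - 2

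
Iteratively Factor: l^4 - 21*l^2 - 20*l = (l - 5)*(l^3 + 5*l^2 + 4*l) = l*(l - 5)*(l^2 + 5*l + 4) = l*(l - 5)*(l + 4)*(l + 1)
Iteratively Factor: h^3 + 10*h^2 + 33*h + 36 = (h + 3)*(h^2 + 7*h + 12) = (h + 3)*(h + 4)*(h + 3)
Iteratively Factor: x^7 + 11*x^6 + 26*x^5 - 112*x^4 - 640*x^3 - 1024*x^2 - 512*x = (x)*(x^6 + 11*x^5 + 26*x^4 - 112*x^3 - 640*x^2 - 1024*x - 512) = x*(x + 2)*(x^5 + 9*x^4 + 8*x^3 - 128*x^2 - 384*x - 256) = x*(x - 4)*(x + 2)*(x^4 + 13*x^3 + 60*x^2 + 112*x + 64) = x*(x - 4)*(x + 2)*(x + 4)*(x^3 + 9*x^2 + 24*x + 16) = x*(x - 4)*(x + 1)*(x + 2)*(x + 4)*(x^2 + 8*x + 16) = x*(x - 4)*(x + 1)*(x + 2)*(x + 4)^2*(x + 4)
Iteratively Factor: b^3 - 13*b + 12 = (b - 1)*(b^2 + b - 12) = (b - 3)*(b - 1)*(b + 4)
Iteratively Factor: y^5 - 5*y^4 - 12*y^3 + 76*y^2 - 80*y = (y + 4)*(y^4 - 9*y^3 + 24*y^2 - 20*y) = y*(y + 4)*(y^3 - 9*y^2 + 24*y - 20) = y*(y - 2)*(y + 4)*(y^2 - 7*y + 10) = y*(y - 2)^2*(y + 4)*(y - 5)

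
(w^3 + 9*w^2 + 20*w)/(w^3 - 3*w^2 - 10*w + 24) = w*(w^2 + 9*w + 20)/(w^3 - 3*w^2 - 10*w + 24)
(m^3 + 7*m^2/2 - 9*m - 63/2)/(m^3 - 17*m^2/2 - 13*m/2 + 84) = (2*m^2 + m - 21)/(2*m^2 - 23*m + 56)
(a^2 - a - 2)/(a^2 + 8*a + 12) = (a^2 - a - 2)/(a^2 + 8*a + 12)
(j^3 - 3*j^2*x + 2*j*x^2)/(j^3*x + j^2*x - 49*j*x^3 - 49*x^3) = j*(j^2 - 3*j*x + 2*x^2)/(x*(j^3 + j^2 - 49*j*x^2 - 49*x^2))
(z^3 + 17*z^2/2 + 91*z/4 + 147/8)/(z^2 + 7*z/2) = z + 5 + 21/(4*z)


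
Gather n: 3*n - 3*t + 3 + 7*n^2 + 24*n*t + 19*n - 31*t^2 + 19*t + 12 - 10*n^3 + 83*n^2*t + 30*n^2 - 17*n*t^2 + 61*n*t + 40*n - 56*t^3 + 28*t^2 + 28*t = -10*n^3 + n^2*(83*t + 37) + n*(-17*t^2 + 85*t + 62) - 56*t^3 - 3*t^2 + 44*t + 15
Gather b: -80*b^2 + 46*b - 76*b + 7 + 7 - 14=-80*b^2 - 30*b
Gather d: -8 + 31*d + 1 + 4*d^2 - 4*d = 4*d^2 + 27*d - 7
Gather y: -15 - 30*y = -30*y - 15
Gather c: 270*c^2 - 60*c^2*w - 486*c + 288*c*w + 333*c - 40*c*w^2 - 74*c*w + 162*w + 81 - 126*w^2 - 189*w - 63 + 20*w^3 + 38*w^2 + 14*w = c^2*(270 - 60*w) + c*(-40*w^2 + 214*w - 153) + 20*w^3 - 88*w^2 - 13*w + 18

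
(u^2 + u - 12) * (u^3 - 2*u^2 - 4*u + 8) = u^5 - u^4 - 18*u^3 + 28*u^2 + 56*u - 96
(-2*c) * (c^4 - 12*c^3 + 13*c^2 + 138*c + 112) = -2*c^5 + 24*c^4 - 26*c^3 - 276*c^2 - 224*c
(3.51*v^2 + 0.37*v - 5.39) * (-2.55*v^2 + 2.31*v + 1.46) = -8.9505*v^4 + 7.1646*v^3 + 19.7238*v^2 - 11.9107*v - 7.8694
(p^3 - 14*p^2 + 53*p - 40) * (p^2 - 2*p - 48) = p^5 - 16*p^4 + 33*p^3 + 526*p^2 - 2464*p + 1920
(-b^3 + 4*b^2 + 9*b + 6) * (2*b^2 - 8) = -2*b^5 + 8*b^4 + 26*b^3 - 20*b^2 - 72*b - 48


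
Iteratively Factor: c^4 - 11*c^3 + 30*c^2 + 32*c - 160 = (c - 4)*(c^3 - 7*c^2 + 2*c + 40) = (c - 4)^2*(c^2 - 3*c - 10) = (c - 5)*(c - 4)^2*(c + 2)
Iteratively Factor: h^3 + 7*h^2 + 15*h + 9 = (h + 3)*(h^2 + 4*h + 3) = (h + 1)*(h + 3)*(h + 3)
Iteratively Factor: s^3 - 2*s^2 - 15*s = (s + 3)*(s^2 - 5*s) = (s - 5)*(s + 3)*(s)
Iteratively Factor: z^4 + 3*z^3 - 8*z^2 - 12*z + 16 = (z - 1)*(z^3 + 4*z^2 - 4*z - 16) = (z - 1)*(z + 2)*(z^2 + 2*z - 8) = (z - 2)*(z - 1)*(z + 2)*(z + 4)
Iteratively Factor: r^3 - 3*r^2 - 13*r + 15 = (r + 3)*(r^2 - 6*r + 5) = (r - 5)*(r + 3)*(r - 1)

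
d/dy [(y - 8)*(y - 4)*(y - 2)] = 3*y^2 - 28*y + 56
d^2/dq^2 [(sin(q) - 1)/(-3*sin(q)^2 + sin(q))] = (9*sin(q)^2 - 33*sin(q) - 9 + 53/sin(q) - 18/sin(q)^2 + 2/sin(q)^3)/(3*sin(q) - 1)^3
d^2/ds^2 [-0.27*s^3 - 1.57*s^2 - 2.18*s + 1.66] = -1.62*s - 3.14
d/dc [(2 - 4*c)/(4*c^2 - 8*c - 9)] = 4*(4*c^2 - 4*c + 13)/(16*c^4 - 64*c^3 - 8*c^2 + 144*c + 81)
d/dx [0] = 0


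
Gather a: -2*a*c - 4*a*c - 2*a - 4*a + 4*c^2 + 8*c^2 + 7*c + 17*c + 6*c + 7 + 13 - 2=a*(-6*c - 6) + 12*c^2 + 30*c + 18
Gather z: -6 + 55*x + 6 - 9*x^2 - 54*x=-9*x^2 + x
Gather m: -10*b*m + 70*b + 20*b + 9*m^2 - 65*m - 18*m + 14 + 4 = 90*b + 9*m^2 + m*(-10*b - 83) + 18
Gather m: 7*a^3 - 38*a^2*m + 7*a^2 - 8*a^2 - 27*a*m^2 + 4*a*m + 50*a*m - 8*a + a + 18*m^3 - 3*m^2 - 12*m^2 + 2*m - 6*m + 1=7*a^3 - a^2 - 7*a + 18*m^3 + m^2*(-27*a - 15) + m*(-38*a^2 + 54*a - 4) + 1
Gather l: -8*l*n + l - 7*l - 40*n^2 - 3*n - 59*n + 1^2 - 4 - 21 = l*(-8*n - 6) - 40*n^2 - 62*n - 24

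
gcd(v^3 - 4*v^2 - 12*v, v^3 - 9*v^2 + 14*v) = v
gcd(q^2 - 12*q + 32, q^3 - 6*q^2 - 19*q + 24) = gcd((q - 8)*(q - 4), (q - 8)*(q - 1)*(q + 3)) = q - 8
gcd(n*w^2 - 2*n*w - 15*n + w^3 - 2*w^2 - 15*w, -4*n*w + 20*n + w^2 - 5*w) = w - 5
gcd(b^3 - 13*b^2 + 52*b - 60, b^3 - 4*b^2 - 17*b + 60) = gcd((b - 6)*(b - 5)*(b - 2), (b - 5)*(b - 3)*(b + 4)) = b - 5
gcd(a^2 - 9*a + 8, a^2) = 1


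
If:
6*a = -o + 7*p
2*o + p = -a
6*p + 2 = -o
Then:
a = -30/53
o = 26/53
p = -22/53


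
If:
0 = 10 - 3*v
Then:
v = 10/3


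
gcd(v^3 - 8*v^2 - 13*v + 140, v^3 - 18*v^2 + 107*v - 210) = v^2 - 12*v + 35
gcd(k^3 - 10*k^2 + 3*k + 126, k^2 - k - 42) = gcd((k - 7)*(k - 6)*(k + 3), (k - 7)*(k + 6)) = k - 7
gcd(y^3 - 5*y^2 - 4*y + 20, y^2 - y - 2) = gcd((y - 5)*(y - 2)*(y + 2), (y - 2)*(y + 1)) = y - 2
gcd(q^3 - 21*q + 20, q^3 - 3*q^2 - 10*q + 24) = q - 4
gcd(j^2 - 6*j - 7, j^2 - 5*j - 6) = j + 1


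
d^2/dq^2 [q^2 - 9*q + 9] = 2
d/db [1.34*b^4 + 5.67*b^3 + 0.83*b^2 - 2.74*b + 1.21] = 5.36*b^3 + 17.01*b^2 + 1.66*b - 2.74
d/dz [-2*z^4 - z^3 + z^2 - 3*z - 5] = -8*z^3 - 3*z^2 + 2*z - 3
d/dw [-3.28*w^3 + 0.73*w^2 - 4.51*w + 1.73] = -9.84*w^2 + 1.46*w - 4.51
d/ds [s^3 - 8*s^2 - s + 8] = 3*s^2 - 16*s - 1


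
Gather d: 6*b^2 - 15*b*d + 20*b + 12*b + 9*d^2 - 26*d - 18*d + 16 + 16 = 6*b^2 + 32*b + 9*d^2 + d*(-15*b - 44) + 32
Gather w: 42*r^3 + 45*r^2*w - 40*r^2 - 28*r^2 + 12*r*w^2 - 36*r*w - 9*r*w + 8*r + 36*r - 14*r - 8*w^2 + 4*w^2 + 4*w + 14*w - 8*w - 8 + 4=42*r^3 - 68*r^2 + 30*r + w^2*(12*r - 4) + w*(45*r^2 - 45*r + 10) - 4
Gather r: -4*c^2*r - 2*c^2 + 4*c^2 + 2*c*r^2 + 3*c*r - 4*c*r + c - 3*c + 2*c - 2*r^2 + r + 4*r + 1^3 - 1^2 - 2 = 2*c^2 + r^2*(2*c - 2) + r*(-4*c^2 - c + 5) - 2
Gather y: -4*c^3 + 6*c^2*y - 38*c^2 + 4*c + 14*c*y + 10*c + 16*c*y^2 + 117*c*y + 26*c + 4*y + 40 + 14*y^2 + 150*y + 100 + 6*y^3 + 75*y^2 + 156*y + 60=-4*c^3 - 38*c^2 + 40*c + 6*y^3 + y^2*(16*c + 89) + y*(6*c^2 + 131*c + 310) + 200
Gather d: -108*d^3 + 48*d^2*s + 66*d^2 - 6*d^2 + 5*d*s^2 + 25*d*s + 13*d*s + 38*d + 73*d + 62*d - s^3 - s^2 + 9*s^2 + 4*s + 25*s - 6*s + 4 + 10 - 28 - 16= -108*d^3 + d^2*(48*s + 60) + d*(5*s^2 + 38*s + 173) - s^3 + 8*s^2 + 23*s - 30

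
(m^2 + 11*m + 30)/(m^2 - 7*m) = (m^2 + 11*m + 30)/(m*(m - 7))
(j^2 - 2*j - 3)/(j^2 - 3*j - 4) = (j - 3)/(j - 4)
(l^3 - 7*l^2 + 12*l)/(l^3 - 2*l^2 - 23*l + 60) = l/(l + 5)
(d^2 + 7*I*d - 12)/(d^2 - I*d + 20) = (d + 3*I)/(d - 5*I)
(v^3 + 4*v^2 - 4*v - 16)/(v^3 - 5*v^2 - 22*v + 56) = (v + 2)/(v - 7)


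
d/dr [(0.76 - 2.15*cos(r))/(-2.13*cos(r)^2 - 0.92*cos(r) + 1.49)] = (4.5795*cos(r)^2 - 3.2376*cos(r) + 2.5043)*sin(r)/(4.5369*cos(r)^4 + 3.9192*cos(r)^3 - 5.501*cos(r)^2 - 2.7416*cos(r) + 2.2201)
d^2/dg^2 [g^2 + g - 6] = 2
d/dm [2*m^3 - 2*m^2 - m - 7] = 6*m^2 - 4*m - 1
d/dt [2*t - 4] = 2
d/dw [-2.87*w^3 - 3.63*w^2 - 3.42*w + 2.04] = -8.61*w^2 - 7.26*w - 3.42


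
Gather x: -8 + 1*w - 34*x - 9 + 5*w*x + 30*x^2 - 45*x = w + 30*x^2 + x*(5*w - 79) - 17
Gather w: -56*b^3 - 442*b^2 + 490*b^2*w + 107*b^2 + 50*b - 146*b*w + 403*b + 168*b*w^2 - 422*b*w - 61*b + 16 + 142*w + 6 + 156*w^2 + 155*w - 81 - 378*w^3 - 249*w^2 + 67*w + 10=-56*b^3 - 335*b^2 + 392*b - 378*w^3 + w^2*(168*b - 93) + w*(490*b^2 - 568*b + 364) - 49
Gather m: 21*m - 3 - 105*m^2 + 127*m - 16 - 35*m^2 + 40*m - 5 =-140*m^2 + 188*m - 24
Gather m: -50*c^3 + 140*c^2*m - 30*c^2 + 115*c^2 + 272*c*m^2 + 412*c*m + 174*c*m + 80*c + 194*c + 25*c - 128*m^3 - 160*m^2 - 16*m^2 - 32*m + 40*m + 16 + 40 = -50*c^3 + 85*c^2 + 299*c - 128*m^3 + m^2*(272*c - 176) + m*(140*c^2 + 586*c + 8) + 56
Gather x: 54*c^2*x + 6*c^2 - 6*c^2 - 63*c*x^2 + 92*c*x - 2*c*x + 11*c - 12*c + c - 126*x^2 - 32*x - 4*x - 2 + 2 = x^2*(-63*c - 126) + x*(54*c^2 + 90*c - 36)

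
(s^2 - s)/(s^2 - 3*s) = (s - 1)/(s - 3)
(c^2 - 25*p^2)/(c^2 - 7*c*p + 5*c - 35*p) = (c^2 - 25*p^2)/(c^2 - 7*c*p + 5*c - 35*p)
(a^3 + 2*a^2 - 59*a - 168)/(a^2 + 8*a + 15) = (a^2 - a - 56)/(a + 5)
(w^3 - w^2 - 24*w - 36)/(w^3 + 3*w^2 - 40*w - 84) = (w + 3)/(w + 7)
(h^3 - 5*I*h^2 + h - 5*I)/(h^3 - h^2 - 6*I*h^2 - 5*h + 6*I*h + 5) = (h + I)/(h - 1)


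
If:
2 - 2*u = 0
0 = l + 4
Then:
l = -4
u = 1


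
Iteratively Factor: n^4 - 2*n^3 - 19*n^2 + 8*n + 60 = (n + 2)*(n^3 - 4*n^2 - 11*n + 30) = (n - 5)*(n + 2)*(n^2 + n - 6) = (n - 5)*(n + 2)*(n + 3)*(n - 2)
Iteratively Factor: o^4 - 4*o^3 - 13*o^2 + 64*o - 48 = (o - 3)*(o^3 - o^2 - 16*o + 16) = (o - 3)*(o + 4)*(o^2 - 5*o + 4) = (o - 3)*(o - 1)*(o + 4)*(o - 4)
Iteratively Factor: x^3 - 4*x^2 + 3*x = (x - 3)*(x^2 - x) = (x - 3)*(x - 1)*(x)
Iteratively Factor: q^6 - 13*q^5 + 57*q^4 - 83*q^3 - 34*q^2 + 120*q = (q - 2)*(q^5 - 11*q^4 + 35*q^3 - 13*q^2 - 60*q) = (q - 3)*(q - 2)*(q^4 - 8*q^3 + 11*q^2 + 20*q) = (q - 5)*(q - 3)*(q - 2)*(q^3 - 3*q^2 - 4*q) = (q - 5)*(q - 4)*(q - 3)*(q - 2)*(q^2 + q) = (q - 5)*(q - 4)*(q - 3)*(q - 2)*(q + 1)*(q)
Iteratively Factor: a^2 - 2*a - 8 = (a + 2)*(a - 4)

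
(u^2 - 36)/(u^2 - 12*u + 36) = (u + 6)/(u - 6)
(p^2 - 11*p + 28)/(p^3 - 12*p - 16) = (p - 7)/(p^2 + 4*p + 4)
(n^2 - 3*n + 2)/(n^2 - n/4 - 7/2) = 4*(n - 1)/(4*n + 7)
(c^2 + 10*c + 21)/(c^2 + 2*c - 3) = (c + 7)/(c - 1)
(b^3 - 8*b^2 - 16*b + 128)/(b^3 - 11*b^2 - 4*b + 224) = (b - 4)/(b - 7)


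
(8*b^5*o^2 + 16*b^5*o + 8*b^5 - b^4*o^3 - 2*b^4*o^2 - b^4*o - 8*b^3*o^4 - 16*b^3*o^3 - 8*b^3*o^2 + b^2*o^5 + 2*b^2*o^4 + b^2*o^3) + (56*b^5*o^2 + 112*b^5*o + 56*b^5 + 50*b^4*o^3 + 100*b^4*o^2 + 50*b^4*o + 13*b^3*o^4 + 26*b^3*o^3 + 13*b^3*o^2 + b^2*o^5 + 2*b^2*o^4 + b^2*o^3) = 64*b^5*o^2 + 128*b^5*o + 64*b^5 + 49*b^4*o^3 + 98*b^4*o^2 + 49*b^4*o + 5*b^3*o^4 + 10*b^3*o^3 + 5*b^3*o^2 + 2*b^2*o^5 + 4*b^2*o^4 + 2*b^2*o^3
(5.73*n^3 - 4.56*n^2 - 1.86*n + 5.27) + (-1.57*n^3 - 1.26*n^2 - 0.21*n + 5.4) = 4.16*n^3 - 5.82*n^2 - 2.07*n + 10.67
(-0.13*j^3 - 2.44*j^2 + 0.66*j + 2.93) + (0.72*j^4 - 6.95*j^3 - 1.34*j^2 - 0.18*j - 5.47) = 0.72*j^4 - 7.08*j^3 - 3.78*j^2 + 0.48*j - 2.54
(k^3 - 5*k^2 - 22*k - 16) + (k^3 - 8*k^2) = 2*k^3 - 13*k^2 - 22*k - 16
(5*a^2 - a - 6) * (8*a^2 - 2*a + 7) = 40*a^4 - 18*a^3 - 11*a^2 + 5*a - 42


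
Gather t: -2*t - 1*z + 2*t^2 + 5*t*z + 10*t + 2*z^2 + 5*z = 2*t^2 + t*(5*z + 8) + 2*z^2 + 4*z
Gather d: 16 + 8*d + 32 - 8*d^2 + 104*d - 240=-8*d^2 + 112*d - 192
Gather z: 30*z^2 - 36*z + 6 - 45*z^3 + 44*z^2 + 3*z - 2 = -45*z^3 + 74*z^2 - 33*z + 4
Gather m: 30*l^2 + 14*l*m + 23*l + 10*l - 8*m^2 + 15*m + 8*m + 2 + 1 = 30*l^2 + 33*l - 8*m^2 + m*(14*l + 23) + 3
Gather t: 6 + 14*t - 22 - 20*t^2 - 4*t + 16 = -20*t^2 + 10*t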